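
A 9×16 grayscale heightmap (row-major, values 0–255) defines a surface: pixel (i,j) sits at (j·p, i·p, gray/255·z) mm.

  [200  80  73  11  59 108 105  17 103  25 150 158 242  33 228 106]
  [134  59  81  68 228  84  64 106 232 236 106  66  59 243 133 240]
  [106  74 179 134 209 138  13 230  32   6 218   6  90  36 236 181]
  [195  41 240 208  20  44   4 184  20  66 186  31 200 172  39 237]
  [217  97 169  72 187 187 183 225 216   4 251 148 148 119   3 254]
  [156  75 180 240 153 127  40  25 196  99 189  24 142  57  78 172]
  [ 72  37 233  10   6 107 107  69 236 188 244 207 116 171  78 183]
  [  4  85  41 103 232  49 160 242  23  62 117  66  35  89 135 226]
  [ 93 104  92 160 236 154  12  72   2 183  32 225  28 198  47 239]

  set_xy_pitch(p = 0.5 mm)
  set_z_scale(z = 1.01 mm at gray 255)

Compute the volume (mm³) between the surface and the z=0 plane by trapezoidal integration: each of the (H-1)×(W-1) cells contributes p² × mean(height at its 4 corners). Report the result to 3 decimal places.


height_mm = gray/255 × 1.01; cell vol = 0.5² × mean(4 corners)
unit = 0.5² × 1.01 / (4×255) = 0.000247549 mm³ per gray-sum
row 0: Σ corner-gray over 15 cells = 6994  → 1.7314
row 1: Σ corner-gray over 15 cells = 7393  → 1.8301
row 2: Σ corner-gray over 15 cells = 6831  → 1.6910
row 3: Σ corner-gray over 15 cells = 7831  → 1.9386
row 4: Σ corner-gray over 15 cells = 8067  → 1.9970
row 5: Σ corner-gray over 15 cells = 7451  → 1.8445
row 6: Σ corner-gray over 15 cells = 6981  → 1.7281
row 7: Σ corner-gray over 15 cells = 6530  → 1.6165
Σ rows: total corner-gray = 58078  → 14.3772 mm³

14.377


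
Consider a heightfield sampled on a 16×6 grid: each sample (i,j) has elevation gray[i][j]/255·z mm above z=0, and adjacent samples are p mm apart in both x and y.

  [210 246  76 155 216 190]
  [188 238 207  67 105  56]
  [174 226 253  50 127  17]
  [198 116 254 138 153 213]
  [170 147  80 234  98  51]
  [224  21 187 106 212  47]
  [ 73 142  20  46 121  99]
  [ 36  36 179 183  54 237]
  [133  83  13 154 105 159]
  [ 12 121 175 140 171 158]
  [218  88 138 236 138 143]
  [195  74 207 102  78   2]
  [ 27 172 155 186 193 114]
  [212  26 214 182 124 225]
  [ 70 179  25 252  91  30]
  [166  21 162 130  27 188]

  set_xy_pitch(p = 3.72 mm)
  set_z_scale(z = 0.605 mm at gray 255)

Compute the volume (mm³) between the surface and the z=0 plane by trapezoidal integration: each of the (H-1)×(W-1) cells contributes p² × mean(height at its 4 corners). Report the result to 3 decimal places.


330.539

height_mm = gray/255 × 0.605; cell vol = 3.72² × mean(4 corners)
unit = 3.72² × 0.605 / (4×255) = 0.00820807 mm³ per gray-sum
row 0: Σ corner-gray over 5 cells = 3264  → 26.7911
row 1: Σ corner-gray over 5 cells = 2981  → 24.4683
row 2: Σ corner-gray over 5 cells = 3236  → 26.5613
row 3: Σ corner-gray over 5 cells = 3072  → 25.2152
row 4: Σ corner-gray over 5 cells = 2662  → 21.8499
row 5: Σ corner-gray over 5 cells = 2153  → 17.6720
row 6: Σ corner-gray over 5 cells = 2007  → 16.4736
row 7: Σ corner-gray over 5 cells = 2179  → 17.8854
row 8: Σ corner-gray over 5 cells = 2386  → 19.5845
row 9: Σ corner-gray over 5 cells = 2945  → 24.1728
row 10: Σ corner-gray over 5 cells = 2680  → 21.9976
row 11: Σ corner-gray over 5 cells = 2672  → 21.9320
row 12: Σ corner-gray over 5 cells = 3082  → 25.2973
row 13: Σ corner-gray over 5 cells = 2723  → 22.3506
row 14: Σ corner-gray over 5 cells = 2228  → 18.2876
Σ rows: total corner-gray = 40270  → 330.5390 mm³


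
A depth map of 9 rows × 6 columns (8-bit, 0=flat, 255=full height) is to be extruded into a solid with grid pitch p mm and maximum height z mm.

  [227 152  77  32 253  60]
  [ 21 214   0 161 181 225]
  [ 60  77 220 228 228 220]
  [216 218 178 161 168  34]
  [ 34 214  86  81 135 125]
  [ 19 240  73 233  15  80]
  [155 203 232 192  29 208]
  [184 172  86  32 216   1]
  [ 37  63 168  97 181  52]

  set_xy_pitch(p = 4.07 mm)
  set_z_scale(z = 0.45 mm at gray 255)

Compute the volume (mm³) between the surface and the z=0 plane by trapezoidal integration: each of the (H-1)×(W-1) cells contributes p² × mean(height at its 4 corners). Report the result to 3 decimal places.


165.732

height_mm = gray/255 × 0.45; cell vol = 4.07² × mean(4 corners)
unit = 4.07² × 0.45 / (4×255) = 0.00730804 mm³ per gray-sum
row 0: Σ corner-gray over 5 cells = 2673  → 19.5344
row 1: Σ corner-gray over 5 cells = 3144  → 22.9765
row 2: Σ corner-gray over 5 cells = 3486  → 25.4758
row 3: Σ corner-gray over 5 cells = 2891  → 21.1276
row 4: Σ corner-gray over 5 cells = 2412  → 17.6270
row 5: Σ corner-gray over 5 cells = 2896  → 21.1641
row 6: Σ corner-gray over 5 cells = 2872  → 20.9887
row 7: Σ corner-gray over 5 cells = 2304  → 16.8377
Σ rows: total corner-gray = 22678  → 165.7318 mm³


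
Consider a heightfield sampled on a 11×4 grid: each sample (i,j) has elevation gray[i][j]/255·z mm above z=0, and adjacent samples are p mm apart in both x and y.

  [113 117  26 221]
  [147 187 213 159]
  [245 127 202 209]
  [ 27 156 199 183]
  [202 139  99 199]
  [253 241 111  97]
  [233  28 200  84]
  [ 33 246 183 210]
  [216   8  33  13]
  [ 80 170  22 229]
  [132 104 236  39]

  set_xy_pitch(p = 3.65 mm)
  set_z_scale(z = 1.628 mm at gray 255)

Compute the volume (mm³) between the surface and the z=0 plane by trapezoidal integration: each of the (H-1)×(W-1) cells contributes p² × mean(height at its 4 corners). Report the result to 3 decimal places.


height_mm = gray/255 × 1.628; cell vol = 3.65² × mean(4 corners)
unit = 3.65² × 1.628 / (4×255) = 0.0212638 mm³ per gray-sum
row 0: Σ corner-gray over 3 cells = 1726  → 36.7012
row 1: Σ corner-gray over 3 cells = 2218  → 47.1630
row 2: Σ corner-gray over 3 cells = 2032  → 43.2079
row 3: Σ corner-gray over 3 cells = 1797  → 38.2110
row 4: Σ corner-gray over 3 cells = 1931  → 41.0603
row 5: Σ corner-gray over 3 cells = 1827  → 38.8489
row 6: Σ corner-gray over 3 cells = 1874  → 39.8483
row 7: Σ corner-gray over 3 cells = 1412  → 30.0244
row 8: Σ corner-gray over 3 cells = 1004  → 21.3488
row 9: Σ corner-gray over 3 cells = 1544  → 32.8312
Σ rows: total corner-gray = 17365  → 369.2451 mm³

369.245


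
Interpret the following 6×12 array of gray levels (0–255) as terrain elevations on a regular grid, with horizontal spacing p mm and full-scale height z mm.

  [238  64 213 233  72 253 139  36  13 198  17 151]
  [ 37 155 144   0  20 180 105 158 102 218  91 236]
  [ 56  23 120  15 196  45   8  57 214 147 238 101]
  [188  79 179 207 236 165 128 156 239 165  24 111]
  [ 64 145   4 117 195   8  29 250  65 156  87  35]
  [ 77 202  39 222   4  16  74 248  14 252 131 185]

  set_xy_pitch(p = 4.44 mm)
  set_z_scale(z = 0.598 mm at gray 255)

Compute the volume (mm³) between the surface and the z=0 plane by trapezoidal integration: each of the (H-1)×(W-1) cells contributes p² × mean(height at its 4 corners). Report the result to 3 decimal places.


308.206

height_mm = gray/255 × 0.598; cell vol = 4.44² × mean(4 corners)
unit = 4.44² × 0.598 / (4×255) = 0.0115576 mm³ per gray-sum
row 0: Σ corner-gray over 11 cells = 5484  → 63.3818
row 1: Σ corner-gray over 11 cells = 4902  → 56.6553
row 2: Σ corner-gray over 11 cells = 5738  → 66.3174
row 3: Σ corner-gray over 11 cells = 5666  → 65.4853
row 4: Σ corner-gray over 11 cells = 4877  → 56.3663
Σ rows: total corner-gray = 26667  → 308.2060 mm³


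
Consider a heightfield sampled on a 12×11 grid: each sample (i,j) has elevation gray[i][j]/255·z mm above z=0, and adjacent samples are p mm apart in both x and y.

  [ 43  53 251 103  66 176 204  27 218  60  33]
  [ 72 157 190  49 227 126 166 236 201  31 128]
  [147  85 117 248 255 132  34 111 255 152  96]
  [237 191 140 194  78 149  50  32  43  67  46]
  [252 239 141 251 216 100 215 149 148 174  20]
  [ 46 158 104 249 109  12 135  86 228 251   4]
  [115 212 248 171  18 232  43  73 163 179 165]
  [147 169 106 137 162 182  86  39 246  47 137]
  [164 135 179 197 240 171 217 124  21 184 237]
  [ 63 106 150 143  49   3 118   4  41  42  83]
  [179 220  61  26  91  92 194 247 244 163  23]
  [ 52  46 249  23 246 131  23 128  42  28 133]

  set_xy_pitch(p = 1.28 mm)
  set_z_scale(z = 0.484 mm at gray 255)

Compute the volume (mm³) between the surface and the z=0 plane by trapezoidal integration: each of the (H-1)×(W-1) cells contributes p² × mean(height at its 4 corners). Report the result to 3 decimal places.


height_mm = gray/255 × 0.484; cell vol = 1.28² × mean(4 corners)
unit = 1.28² × 0.484 / (4×255) = 0.000777437 mm³ per gray-sum
row 0: Σ corner-gray over 10 cells = 5358  → 4.1655
row 1: Σ corner-gray over 10 cells = 5987  → 4.6545
row 2: Σ corner-gray over 10 cells = 5192  → 4.0365
row 3: Σ corner-gray over 10 cells = 5709  → 4.4384
row 4: Σ corner-gray over 10 cells = 6252  → 4.8605
row 5: Σ corner-gray over 10 cells = 5672  → 4.4096
row 6: Σ corner-gray over 10 cells = 5590  → 4.3459
row 7: Σ corner-gray over 10 cells = 5969  → 4.6405
row 8: Σ corner-gray over 10 cells = 4795  → 3.7278
row 9: Σ corner-gray over 10 cells = 4336  → 3.3710
row 10: Σ corner-gray over 10 cells = 4895  → 3.8056
Σ rows: total corner-gray = 59755  → 46.4557 mm³

46.456


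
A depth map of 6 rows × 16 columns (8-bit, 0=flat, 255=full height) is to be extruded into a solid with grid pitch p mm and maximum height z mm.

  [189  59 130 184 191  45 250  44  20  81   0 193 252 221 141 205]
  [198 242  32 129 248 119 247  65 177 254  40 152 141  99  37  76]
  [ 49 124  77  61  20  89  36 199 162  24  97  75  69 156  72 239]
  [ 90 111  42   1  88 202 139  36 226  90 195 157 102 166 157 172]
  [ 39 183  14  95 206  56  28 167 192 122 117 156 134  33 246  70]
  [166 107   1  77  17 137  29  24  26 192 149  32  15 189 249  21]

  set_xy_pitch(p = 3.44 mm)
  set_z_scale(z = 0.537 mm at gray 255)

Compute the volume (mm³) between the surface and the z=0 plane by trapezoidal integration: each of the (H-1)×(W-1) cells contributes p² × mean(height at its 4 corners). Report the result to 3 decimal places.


220.375

height_mm = gray/255 × 0.537; cell vol = 3.44² × mean(4 corners)
unit = 3.44² × 0.537 / (4×255) = 0.00623004 mm³ per gray-sum
row 0: Σ corner-gray over 15 cells = 8254  → 51.4228
row 1: Σ corner-gray over 15 cells = 7048  → 43.9093
row 2: Σ corner-gray over 15 cells = 6496  → 40.4704
row 3: Σ corner-gray over 15 cells = 7293  → 45.4357
row 4: Σ corner-gray over 15 cells = 6282  → 39.1371
Σ rows: total corner-gray = 35373  → 220.3753 mm³


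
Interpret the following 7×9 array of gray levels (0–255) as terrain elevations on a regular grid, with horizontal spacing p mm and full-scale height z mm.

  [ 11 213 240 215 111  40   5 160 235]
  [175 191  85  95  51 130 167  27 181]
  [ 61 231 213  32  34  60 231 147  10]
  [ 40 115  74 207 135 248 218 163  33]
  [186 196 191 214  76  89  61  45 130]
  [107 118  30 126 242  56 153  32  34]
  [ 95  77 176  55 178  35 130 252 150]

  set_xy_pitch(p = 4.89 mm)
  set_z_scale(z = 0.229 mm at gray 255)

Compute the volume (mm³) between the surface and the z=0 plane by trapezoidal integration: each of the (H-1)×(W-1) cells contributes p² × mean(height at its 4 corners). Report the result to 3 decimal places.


height_mm = gray/255 × 0.229; cell vol = 4.89² × mean(4 corners)
unit = 4.89² × 0.229 / (4×255) = 0.0053685 mm³ per gray-sum
row 0: Σ corner-gray over 8 cells = 4062  → 21.8069
row 1: Σ corner-gray over 8 cells = 3815  → 20.4808
row 2: Σ corner-gray over 8 cells = 4360  → 23.4067
row 3: Σ corner-gray over 8 cells = 4453  → 23.9059
row 4: Σ corner-gray over 8 cells = 3715  → 19.9440
row 5: Σ corner-gray over 8 cells = 3706  → 19.8957
Σ rows: total corner-gray = 24111  → 129.4399 mm³

129.440


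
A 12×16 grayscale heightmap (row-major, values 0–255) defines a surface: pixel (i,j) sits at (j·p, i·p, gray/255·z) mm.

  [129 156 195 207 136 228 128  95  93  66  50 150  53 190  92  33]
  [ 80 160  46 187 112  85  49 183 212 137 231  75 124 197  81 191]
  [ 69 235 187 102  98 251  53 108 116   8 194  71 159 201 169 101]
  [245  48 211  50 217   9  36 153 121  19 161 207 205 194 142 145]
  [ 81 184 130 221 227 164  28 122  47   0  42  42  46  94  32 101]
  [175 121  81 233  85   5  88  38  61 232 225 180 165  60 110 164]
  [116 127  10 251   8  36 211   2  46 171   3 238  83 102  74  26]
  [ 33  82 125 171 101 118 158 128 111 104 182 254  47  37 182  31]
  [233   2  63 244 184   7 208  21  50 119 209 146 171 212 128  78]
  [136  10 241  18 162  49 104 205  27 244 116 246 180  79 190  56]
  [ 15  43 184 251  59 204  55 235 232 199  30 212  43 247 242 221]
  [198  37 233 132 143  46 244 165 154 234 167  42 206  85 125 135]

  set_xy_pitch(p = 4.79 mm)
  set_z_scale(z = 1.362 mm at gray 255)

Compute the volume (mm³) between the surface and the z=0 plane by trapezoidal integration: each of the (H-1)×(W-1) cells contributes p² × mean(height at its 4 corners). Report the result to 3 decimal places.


height_mm = gray/255 × 1.362; cell vol = 4.79² × mean(4 corners)
unit = 4.79² × 1.362 / (4×255) = 0.0306371 mm³ per gray-sum
row 0: Σ corner-gray over 15 cells = 7869  → 241.0835
row 1: Σ corner-gray over 15 cells = 8103  → 248.2526
row 2: Σ corner-gray over 15 cells = 8010  → 245.4033
row 3: Σ corner-gray over 15 cells = 6876  → 210.6608
row 4: Σ corner-gray over 15 cells = 6647  → 203.6449
row 5: Σ corner-gray over 15 cells = 6573  → 201.3778
row 6: Σ corner-gray over 15 cells = 6530  → 200.0604
row 7: Σ corner-gray over 15 cells = 7503  → 229.8703
row 8: Σ corner-gray over 15 cells = 7773  → 238.1423
row 9: Σ corner-gray over 15 cells = 8642  → 264.7660
row 10: Σ corner-gray over 15 cells = 9067  → 277.7868
Σ rows: total corner-gray = 83593  → 2561.0489 mm³

2561.049


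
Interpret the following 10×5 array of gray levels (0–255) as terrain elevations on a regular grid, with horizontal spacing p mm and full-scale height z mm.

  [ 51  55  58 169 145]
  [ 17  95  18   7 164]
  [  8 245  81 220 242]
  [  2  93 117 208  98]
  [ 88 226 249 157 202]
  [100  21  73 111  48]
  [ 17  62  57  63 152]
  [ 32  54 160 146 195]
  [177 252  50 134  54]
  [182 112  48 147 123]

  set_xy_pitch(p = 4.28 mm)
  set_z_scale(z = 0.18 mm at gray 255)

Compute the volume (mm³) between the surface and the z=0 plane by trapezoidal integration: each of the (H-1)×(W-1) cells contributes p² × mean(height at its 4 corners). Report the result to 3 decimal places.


height_mm = gray/255 × 0.18; cell vol = 4.28² × mean(4 corners)
unit = 4.28² × 0.18 / (4×255) = 0.00323266 mm³ per gray-sum
row 0: Σ corner-gray over 4 cells = 1181  → 3.8178
row 1: Σ corner-gray over 4 cells = 1763  → 5.6992
row 2: Σ corner-gray over 4 cells = 2278  → 7.3640
row 3: Σ corner-gray over 4 cells = 2490  → 8.0493
row 4: Σ corner-gray over 4 cells = 2112  → 6.8274
row 5: Σ corner-gray over 4 cells = 1091  → 3.5268
row 6: Σ corner-gray over 4 cells = 1480  → 4.7843
row 7: Σ corner-gray over 4 cells = 2050  → 6.6270
row 8: Σ corner-gray over 4 cells = 2022  → 6.5364
Σ rows: total corner-gray = 16467  → 53.2322 mm³

53.232


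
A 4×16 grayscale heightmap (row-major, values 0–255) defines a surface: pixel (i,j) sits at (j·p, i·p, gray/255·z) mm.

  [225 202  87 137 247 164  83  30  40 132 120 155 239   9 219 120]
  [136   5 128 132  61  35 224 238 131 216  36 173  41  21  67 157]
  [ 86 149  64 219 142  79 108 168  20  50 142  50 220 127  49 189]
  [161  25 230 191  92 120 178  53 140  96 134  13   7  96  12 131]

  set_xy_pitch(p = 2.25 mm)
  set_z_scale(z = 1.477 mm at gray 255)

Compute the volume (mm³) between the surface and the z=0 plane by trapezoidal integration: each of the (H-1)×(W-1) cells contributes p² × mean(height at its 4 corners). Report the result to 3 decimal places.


height_mm = gray/255 × 1.477; cell vol = 2.25² × mean(4 corners)
unit = 2.25² × 1.477 / (4×255) = 0.0073307 mm³ per gray-sum
row 0: Σ corner-gray over 15 cells = 7382  → 54.1152
row 1: Σ corner-gray over 15 cells = 6758  → 49.5409
row 2: Σ corner-gray over 15 cells = 6515  → 47.7595
Σ rows: total corner-gray = 20655  → 151.4156 mm³

151.416


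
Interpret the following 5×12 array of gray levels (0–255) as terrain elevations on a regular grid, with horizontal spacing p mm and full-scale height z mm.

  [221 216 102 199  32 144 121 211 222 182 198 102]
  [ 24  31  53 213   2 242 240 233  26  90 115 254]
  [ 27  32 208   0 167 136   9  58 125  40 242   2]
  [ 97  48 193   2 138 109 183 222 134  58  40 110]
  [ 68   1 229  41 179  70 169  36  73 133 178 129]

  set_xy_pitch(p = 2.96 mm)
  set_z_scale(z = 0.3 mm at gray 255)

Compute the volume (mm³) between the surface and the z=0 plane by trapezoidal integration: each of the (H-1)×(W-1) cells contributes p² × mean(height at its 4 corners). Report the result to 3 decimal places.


height_mm = gray/255 × 0.3; cell vol = 2.96² × mean(4 corners)
unit = 2.96² × 0.3 / (4×255) = 0.00257694 mm³ per gray-sum
row 0: Σ corner-gray over 11 cells = 6345  → 16.3507
row 1: Σ corner-gray over 11 cells = 4831  → 12.4492
row 2: Σ corner-gray over 11 cells = 4524  → 11.6581
row 3: Σ corner-gray over 11 cells = 4876  → 12.5652
Σ rows: total corner-gray = 20576  → 53.0231 mm³

53.023


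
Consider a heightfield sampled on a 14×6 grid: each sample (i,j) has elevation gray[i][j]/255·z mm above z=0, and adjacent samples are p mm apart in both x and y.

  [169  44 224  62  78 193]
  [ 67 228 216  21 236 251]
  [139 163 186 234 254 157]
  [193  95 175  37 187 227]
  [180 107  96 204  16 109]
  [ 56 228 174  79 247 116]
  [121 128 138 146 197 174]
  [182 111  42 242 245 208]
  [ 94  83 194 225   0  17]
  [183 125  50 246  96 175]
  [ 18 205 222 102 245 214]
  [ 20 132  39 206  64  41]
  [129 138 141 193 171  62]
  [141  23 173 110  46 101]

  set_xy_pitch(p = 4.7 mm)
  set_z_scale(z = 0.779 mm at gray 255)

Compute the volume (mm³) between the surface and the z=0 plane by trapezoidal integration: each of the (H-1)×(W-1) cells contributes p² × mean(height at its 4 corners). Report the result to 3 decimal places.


634.777

height_mm = gray/255 × 0.779; cell vol = 4.7² × mean(4 corners)
unit = 4.7² × 0.779 / (4×255) = 0.0168707 mm³ per gray-sum
row 0: Σ corner-gray over 5 cells = 2898  → 48.8913
row 1: Σ corner-gray over 5 cells = 3690  → 62.2529
row 2: Σ corner-gray over 5 cells = 3378  → 56.9892
row 3: Σ corner-gray over 5 cells = 2543  → 42.9022
row 4: Σ corner-gray over 5 cells = 2763  → 46.6137
row 5: Σ corner-gray over 5 cells = 3141  → 52.9909
row 6: Σ corner-gray over 5 cells = 3183  → 53.6994
row 7: Σ corner-gray over 5 cells = 2785  → 46.9849
row 8: Σ corner-gray over 5 cells = 2507  → 42.2948
row 9: Σ corner-gray over 5 cells = 3172  → 53.5138
row 10: Σ corner-gray over 5 cells = 2723  → 45.9389
row 11: Σ corner-gray over 5 cells = 2420  → 40.8271
row 12: Σ corner-gray over 5 cells = 2423  → 40.8777
Σ rows: total corner-gray = 37626  → 634.7768 mm³


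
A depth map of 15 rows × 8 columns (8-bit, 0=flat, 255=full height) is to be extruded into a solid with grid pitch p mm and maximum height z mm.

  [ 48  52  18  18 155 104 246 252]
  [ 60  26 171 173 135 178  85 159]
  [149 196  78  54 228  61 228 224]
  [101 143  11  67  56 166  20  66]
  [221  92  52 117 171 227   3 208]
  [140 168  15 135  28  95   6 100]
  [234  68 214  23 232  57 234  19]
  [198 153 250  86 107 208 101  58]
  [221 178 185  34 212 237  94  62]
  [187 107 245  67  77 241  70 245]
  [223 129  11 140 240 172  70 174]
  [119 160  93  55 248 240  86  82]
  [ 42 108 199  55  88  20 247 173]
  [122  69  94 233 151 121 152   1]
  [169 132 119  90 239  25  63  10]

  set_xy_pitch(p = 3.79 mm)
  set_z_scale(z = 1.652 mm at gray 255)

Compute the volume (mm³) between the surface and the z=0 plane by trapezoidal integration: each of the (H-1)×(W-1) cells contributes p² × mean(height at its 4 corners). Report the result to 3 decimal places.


height_mm = gray/255 × 1.652; cell vol = 3.79² × mean(4 corners)
unit = 3.79² × 1.652 / (4×255) = 0.0232642 mm³ per gray-sum
row 0: Σ corner-gray over 7 cells = 3241  → 75.3993
row 1: Σ corner-gray over 7 cells = 3818  → 88.8228
row 2: Σ corner-gray over 7 cells = 3156  → 73.4218
row 3: Σ corner-gray over 7 cells = 2846  → 66.2099
row 4: Σ corner-gray over 7 cells = 2887  → 67.1638
row 5: Σ corner-gray over 7 cells = 3043  → 70.7930
row 6: Σ corner-gray over 7 cells = 3975  → 92.4752
row 7: Σ corner-gray over 7 cells = 4229  → 98.3843
row 8: Σ corner-gray over 7 cells = 4209  → 97.9191
row 9: Σ corner-gray over 7 cells = 3967  → 92.2891
row 10: Σ corner-gray over 7 cells = 3886  → 90.4047
row 11: Σ corner-gray over 7 cells = 3614  → 84.0769
row 12: Σ corner-gray over 7 cells = 3412  → 79.3775
row 13: Σ corner-gray over 7 cells = 3278  → 76.2601
Σ rows: total corner-gray = 49561  → 1152.9975 mm³

1152.997


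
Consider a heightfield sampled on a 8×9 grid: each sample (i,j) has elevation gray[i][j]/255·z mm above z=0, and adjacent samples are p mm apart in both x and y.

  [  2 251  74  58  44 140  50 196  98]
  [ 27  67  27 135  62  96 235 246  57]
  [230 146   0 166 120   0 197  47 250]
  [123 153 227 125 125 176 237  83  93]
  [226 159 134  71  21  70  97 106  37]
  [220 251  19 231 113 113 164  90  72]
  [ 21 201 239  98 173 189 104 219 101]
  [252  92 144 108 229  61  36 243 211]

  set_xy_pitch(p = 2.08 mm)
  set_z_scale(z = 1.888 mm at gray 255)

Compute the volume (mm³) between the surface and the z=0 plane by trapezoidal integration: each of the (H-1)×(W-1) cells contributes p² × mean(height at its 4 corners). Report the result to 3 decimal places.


height_mm = gray/255 × 1.888; cell vol = 2.08² × mean(4 corners)
unit = 2.08² × 1.888 / (4×255) = 0.00800808 mm³ per gray-sum
row 0: Σ corner-gray over 8 cells = 3546  → 28.3967
row 1: Σ corner-gray over 8 cells = 3652  → 29.2455
row 2: Σ corner-gray over 8 cells = 4300  → 34.4348
row 3: Σ corner-gray over 8 cells = 4047  → 32.4087
row 4: Σ corner-gray over 8 cells = 3833  → 30.6950
row 5: Σ corner-gray over 8 cells = 4822  → 38.6150
row 6: Σ corner-gray over 8 cells = 4857  → 38.8953
Σ rows: total corner-gray = 29057  → 232.6908 mm³

232.691


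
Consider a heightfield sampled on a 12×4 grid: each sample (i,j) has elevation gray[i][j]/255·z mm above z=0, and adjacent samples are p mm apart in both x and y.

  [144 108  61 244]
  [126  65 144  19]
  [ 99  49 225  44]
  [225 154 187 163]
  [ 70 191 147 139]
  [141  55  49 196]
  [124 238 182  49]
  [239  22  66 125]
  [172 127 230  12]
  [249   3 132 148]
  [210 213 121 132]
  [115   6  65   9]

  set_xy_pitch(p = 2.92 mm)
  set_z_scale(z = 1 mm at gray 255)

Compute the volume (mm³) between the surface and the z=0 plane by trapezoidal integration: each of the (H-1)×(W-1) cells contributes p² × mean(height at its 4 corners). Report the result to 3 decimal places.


140.067

height_mm = gray/255 × 1; cell vol = 2.92² × mean(4 corners)
unit = 2.92² × 1 / (4×255) = 0.00835922 mm³ per gray-sum
row 0: Σ corner-gray over 3 cells = 1289  → 10.7750
row 1: Σ corner-gray over 3 cells = 1254  → 10.4825
row 2: Σ corner-gray over 3 cells = 1761  → 14.7206
row 3: Σ corner-gray over 3 cells = 1955  → 16.3423
row 4: Σ corner-gray over 3 cells = 1430  → 11.9537
row 5: Σ corner-gray over 3 cells = 1558  → 13.0237
row 6: Σ corner-gray over 3 cells = 1553  → 12.9819
row 7: Σ corner-gray over 3 cells = 1438  → 12.0206
row 8: Σ corner-gray over 3 cells = 1565  → 13.0822
row 9: Σ corner-gray over 3 cells = 1677  → 14.0184
row 10: Σ corner-gray over 3 cells = 1276  → 10.6664
Σ rows: total corner-gray = 16756  → 140.0670 mm³


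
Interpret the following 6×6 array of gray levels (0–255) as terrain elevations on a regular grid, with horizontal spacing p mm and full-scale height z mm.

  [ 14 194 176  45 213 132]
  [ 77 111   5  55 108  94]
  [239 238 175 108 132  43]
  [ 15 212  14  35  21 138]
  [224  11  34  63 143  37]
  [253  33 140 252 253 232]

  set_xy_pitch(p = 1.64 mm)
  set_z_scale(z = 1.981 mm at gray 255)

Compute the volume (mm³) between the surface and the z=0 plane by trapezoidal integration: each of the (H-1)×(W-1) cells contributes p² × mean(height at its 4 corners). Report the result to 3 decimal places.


56.608

height_mm = gray/255 × 1.981; cell vol = 1.64² × mean(4 corners)
unit = 1.64² × 1.981 / (4×255) = 0.00522363 mm³ per gray-sum
row 0: Σ corner-gray over 5 cells = 2131  → 11.1315
row 1: Σ corner-gray over 5 cells = 2317  → 12.1031
row 2: Σ corner-gray over 5 cells = 2305  → 12.0405
row 3: Σ corner-gray over 5 cells = 1480  → 7.7310
row 4: Σ corner-gray over 5 cells = 2604  → 13.6023
Σ rows: total corner-gray = 10837  → 56.6084 mm³


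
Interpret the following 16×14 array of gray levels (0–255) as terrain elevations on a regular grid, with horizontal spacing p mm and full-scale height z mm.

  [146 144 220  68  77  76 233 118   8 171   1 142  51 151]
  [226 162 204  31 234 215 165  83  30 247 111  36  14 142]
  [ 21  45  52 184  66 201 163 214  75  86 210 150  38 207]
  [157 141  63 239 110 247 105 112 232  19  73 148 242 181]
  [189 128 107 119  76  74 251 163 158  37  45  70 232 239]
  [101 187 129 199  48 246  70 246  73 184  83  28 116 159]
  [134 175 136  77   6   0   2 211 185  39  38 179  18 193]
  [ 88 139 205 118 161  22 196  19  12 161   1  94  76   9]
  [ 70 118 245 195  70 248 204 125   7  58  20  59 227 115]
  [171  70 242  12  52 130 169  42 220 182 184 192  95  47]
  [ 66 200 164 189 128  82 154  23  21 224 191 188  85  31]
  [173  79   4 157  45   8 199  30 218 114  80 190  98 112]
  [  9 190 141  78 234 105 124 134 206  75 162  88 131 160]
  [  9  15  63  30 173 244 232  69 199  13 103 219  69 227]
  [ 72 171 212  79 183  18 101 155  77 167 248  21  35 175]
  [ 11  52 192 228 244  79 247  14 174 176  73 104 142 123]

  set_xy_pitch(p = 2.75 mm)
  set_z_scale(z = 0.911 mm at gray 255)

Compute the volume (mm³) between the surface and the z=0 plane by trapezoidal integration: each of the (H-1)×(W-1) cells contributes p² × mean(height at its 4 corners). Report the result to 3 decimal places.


height_mm = gray/255 × 0.911; cell vol = 2.75² × mean(4 corners)
unit = 2.75² × 0.911 / (4×255) = 0.00675435 mm³ per gray-sum
row 0: Σ corner-gray over 13 cells = 6347  → 42.8699
row 1: Σ corner-gray over 13 cells = 6628  → 44.7678
row 2: Σ corner-gray over 13 cells = 6996  → 47.2534
row 3: Σ corner-gray over 13 cells = 7148  → 48.2801
row 4: Σ corner-gray over 13 cells = 6826  → 46.1052
row 5: Σ corner-gray over 13 cells = 5937  → 40.1006
row 6: Σ corner-gray over 13 cells = 4964  → 33.5286
row 7: Σ corner-gray over 13 cells = 5842  → 39.4589
row 8: Σ corner-gray over 13 cells = 6735  → 45.4906
row 9: Σ corner-gray over 13 cells = 6793  → 45.8823
row 10: Σ corner-gray over 13 cells = 6124  → 41.3636
row 11: Σ corner-gray over 13 cells = 6234  → 42.1066
row 12: Σ corner-gray over 13 cells = 6599  → 44.5720
row 13: Σ corner-gray over 13 cells = 6275  → 42.3835
row 14: Σ corner-gray over 13 cells = 6765  → 45.6932
Σ rows: total corner-gray = 96213  → 649.8563 mm³

649.856


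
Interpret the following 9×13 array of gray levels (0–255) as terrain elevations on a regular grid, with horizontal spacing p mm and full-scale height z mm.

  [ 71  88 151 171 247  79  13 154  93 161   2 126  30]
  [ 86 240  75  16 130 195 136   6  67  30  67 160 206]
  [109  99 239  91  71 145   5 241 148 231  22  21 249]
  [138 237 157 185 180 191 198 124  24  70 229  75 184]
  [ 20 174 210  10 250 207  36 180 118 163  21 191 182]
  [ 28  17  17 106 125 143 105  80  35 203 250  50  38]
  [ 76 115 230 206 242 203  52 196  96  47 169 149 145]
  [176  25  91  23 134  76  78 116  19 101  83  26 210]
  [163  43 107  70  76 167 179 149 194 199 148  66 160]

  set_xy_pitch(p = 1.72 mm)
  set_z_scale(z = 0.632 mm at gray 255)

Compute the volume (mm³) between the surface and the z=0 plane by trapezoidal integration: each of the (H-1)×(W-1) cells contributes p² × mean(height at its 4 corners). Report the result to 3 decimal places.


height_mm = gray/255 × 0.632; cell vol = 1.72² × mean(4 corners)
unit = 1.72² × 0.632 / (4×255) = 0.00183305 mm³ per gray-sum
row 0: Σ corner-gray over 12 cells = 5207  → 9.5447
row 1: Σ corner-gray over 12 cells = 5520  → 10.1184
row 2: Σ corner-gray over 12 cells = 6646  → 12.1824
row 3: Σ corner-gray over 12 cells = 6984  → 12.8020
row 4: Σ corner-gray over 12 cells = 5650  → 10.3567
row 5: Σ corner-gray over 12 cells = 5959  → 10.9231
row 6: Σ corner-gray over 12 cells = 5561  → 10.1936
row 7: Σ corner-gray over 12 cells = 5049  → 9.2551
Σ rows: total corner-gray = 46576  → 85.3760 mm³

85.376


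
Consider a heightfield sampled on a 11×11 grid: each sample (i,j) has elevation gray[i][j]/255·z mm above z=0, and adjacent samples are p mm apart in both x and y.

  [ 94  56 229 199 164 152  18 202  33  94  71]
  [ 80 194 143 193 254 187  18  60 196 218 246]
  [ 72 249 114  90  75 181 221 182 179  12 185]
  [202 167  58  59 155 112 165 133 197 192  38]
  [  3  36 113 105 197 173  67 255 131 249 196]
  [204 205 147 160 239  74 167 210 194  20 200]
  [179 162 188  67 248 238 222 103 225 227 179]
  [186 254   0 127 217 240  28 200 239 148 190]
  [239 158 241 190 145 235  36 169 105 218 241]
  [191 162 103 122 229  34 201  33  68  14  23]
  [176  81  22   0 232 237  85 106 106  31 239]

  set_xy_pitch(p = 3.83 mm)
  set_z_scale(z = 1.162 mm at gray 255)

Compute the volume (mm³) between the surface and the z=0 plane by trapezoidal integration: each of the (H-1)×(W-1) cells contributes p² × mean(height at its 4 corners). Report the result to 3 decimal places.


height_mm = gray/255 × 1.162; cell vol = 3.83² × mean(4 corners)
unit = 3.83² × 1.162 / (4×255) = 0.016711 mm³ per gray-sum
row 0: Σ corner-gray over 10 cells = 5711  → 95.4368
row 1: Σ corner-gray over 10 cells = 6115  → 102.1880
row 2: Σ corner-gray over 10 cells = 5579  → 93.2309
row 3: Σ corner-gray over 10 cells = 5567  → 93.0304
row 4: Σ corner-gray over 10 cells = 6087  → 101.7201
row 5: Σ corner-gray over 10 cells = 6954  → 116.2086
row 6: Σ corner-gray over 10 cells = 7000  → 116.9773
row 7: Σ corner-gray over 10 cells = 6756  → 112.8998
row 8: Σ corner-gray over 10 cells = 5620  → 93.9161
row 9: Σ corner-gray over 10 cells = 4361  → 72.8768
Σ rows: total corner-gray = 59750  → 998.4847 mm³

998.485


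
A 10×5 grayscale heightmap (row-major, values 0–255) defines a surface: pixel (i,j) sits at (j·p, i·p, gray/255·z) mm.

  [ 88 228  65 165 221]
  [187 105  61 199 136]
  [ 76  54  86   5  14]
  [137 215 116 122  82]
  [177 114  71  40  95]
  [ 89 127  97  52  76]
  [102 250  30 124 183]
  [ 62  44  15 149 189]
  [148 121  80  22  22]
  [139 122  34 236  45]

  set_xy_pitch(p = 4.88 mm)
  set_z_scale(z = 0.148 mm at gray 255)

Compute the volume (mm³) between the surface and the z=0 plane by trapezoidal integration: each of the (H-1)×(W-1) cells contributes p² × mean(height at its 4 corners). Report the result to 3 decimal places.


height_mm = gray/255 × 0.148; cell vol = 4.88² × mean(4 corners)
unit = 4.88² × 0.148 / (4×255) = 0.00345542 mm³ per gray-sum
row 0: Σ corner-gray over 4 cells = 2278  → 7.8715
row 1: Σ corner-gray over 4 cells = 1433  → 4.9516
row 2: Σ corner-gray over 4 cells = 1505  → 5.2004
row 3: Σ corner-gray over 4 cells = 1847  → 6.3822
row 4: Σ corner-gray over 4 cells = 1439  → 4.9724
row 5: Σ corner-gray over 4 cells = 1810  → 6.2543
row 6: Σ corner-gray over 4 cells = 1760  → 6.0815
row 7: Σ corner-gray over 4 cells = 1283  → 4.4333
row 8: Σ corner-gray over 4 cells = 1584  → 5.4734
Σ rows: total corner-gray = 14939  → 51.6206 mm³

51.621


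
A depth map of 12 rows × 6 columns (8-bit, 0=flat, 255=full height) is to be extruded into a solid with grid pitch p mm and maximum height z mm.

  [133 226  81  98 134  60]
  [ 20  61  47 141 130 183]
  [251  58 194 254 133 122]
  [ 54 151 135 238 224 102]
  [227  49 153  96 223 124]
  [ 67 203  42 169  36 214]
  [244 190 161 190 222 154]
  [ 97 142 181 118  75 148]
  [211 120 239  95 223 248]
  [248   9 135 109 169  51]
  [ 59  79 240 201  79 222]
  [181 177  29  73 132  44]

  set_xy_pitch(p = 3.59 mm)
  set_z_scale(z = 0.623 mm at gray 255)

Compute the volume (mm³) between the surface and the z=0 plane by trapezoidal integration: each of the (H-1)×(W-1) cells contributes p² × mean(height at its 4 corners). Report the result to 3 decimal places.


height_mm = gray/255 × 0.623; cell vol = 3.59² × mean(4 corners)
unit = 3.59² × 0.623 / (4×255) = 0.00787185 mm³ per gray-sum
row 0: Σ corner-gray over 5 cells = 2232  → 17.5700
row 1: Σ corner-gray over 5 cells = 2612  → 20.5613
row 2: Σ corner-gray over 5 cells = 3303  → 26.0007
row 3: Σ corner-gray over 5 cells = 3045  → 23.9698
row 4: Σ corner-gray over 5 cells = 2574  → 20.2621
row 5: Σ corner-gray over 5 cells = 3105  → 24.4421
row 6: Σ corner-gray over 5 cells = 3201  → 25.1978
row 7: Σ corner-gray over 5 cells = 3090  → 24.3240
row 8: Σ corner-gray over 5 cells = 2956  → 23.2692
row 9: Σ corner-gray over 5 cells = 2622  → 20.6400
row 10: Σ corner-gray over 5 cells = 2526  → 19.8843
Σ rows: total corner-gray = 31266  → 246.1212 mm³

246.121


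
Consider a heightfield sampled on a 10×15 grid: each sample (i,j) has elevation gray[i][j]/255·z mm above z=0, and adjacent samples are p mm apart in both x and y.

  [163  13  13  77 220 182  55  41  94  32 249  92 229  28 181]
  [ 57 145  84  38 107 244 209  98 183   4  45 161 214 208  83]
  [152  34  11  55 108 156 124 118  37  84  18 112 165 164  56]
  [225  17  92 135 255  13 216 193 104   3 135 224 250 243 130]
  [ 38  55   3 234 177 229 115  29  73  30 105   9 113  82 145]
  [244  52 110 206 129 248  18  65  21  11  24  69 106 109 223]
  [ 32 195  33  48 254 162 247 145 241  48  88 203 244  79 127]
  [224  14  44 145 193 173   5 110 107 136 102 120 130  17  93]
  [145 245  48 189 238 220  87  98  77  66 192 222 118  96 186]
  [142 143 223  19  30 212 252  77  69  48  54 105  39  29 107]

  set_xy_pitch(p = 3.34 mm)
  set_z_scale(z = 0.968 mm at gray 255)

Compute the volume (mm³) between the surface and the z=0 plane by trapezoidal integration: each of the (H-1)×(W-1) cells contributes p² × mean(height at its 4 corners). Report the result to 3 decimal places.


633.000

height_mm = gray/255 × 0.968; cell vol = 3.34² × mean(4 corners)
unit = 3.34² × 0.968 / (4×255) = 0.0105869 mm³ per gray-sum
row 0: Σ corner-gray over 14 cells = 6614  → 70.0216
row 1: Σ corner-gray over 14 cells = 6200  → 65.6387
row 2: Σ corner-gray over 14 cells = 6695  → 70.8792
row 3: Σ corner-gray over 14 cells = 6806  → 72.0543
row 4: Σ corner-gray over 14 cells = 5494  → 58.1643
row 5: Σ corner-gray over 14 cells = 6936  → 73.4306
row 6: Σ corner-gray over 14 cells = 7042  → 74.5528
row 7: Σ corner-gray over 14 cells = 7032  → 74.4470
row 8: Σ corner-gray over 14 cells = 6972  → 73.8117
Σ rows: total corner-gray = 59791  → 633.0003 mm³


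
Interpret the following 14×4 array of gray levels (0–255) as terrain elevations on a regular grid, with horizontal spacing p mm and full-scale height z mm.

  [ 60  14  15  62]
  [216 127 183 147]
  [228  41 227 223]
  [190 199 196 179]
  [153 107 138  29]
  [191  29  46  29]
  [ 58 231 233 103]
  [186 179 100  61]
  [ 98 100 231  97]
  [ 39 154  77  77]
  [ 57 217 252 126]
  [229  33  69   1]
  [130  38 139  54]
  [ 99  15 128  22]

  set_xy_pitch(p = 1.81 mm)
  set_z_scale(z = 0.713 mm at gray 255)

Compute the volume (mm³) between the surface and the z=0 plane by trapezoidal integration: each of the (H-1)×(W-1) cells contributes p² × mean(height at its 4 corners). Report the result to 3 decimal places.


45.281

height_mm = gray/255 × 0.713; cell vol = 1.81² × mean(4 corners)
unit = 1.81² × 0.713 / (4×255) = 0.00229006 mm³ per gray-sum
row 0: Σ corner-gray over 3 cells = 1163  → 2.6633
row 1: Σ corner-gray over 3 cells = 1970  → 4.5114
row 2: Σ corner-gray over 3 cells = 2146  → 4.9145
row 3: Σ corner-gray over 3 cells = 1831  → 4.1931
row 4: Σ corner-gray over 3 cells = 1042  → 2.3862
row 5: Σ corner-gray over 3 cells = 1459  → 3.3412
row 6: Σ corner-gray over 3 cells = 1894  → 4.3374
row 7: Σ corner-gray over 3 cells = 1662  → 3.8061
row 8: Σ corner-gray over 3 cells = 1435  → 3.2862
row 9: Σ corner-gray over 3 cells = 1699  → 3.8908
row 10: Σ corner-gray over 3 cells = 1555  → 3.5610
row 11: Σ corner-gray over 3 cells = 972  → 2.2259
row 12: Σ corner-gray over 3 cells = 945  → 2.1641
Σ rows: total corner-gray = 19773  → 45.2813 mm³


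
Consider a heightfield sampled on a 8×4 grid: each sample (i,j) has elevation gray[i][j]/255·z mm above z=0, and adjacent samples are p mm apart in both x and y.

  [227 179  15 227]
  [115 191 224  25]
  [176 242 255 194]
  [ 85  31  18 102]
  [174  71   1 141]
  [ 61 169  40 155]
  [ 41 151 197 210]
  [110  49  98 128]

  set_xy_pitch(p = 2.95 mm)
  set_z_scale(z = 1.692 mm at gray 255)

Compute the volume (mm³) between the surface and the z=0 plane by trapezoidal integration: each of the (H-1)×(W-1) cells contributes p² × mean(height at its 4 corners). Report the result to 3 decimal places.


154.349

height_mm = gray/255 × 1.692; cell vol = 2.95² × mean(4 corners)
unit = 2.95² × 1.692 / (4×255) = 0.0144359 mm³ per gray-sum
row 0: Σ corner-gray over 3 cells = 1812  → 26.1579
row 1: Σ corner-gray over 3 cells = 2334  → 33.6934
row 2: Σ corner-gray over 3 cells = 1649  → 23.8048
row 3: Σ corner-gray over 3 cells = 744  → 10.7403
row 4: Σ corner-gray over 3 cells = 1093  → 15.7785
row 5: Σ corner-gray over 3 cells = 1581  → 22.8232
row 6: Σ corner-gray over 3 cells = 1479  → 21.3507
Σ rows: total corner-gray = 10692  → 154.3488 mm³


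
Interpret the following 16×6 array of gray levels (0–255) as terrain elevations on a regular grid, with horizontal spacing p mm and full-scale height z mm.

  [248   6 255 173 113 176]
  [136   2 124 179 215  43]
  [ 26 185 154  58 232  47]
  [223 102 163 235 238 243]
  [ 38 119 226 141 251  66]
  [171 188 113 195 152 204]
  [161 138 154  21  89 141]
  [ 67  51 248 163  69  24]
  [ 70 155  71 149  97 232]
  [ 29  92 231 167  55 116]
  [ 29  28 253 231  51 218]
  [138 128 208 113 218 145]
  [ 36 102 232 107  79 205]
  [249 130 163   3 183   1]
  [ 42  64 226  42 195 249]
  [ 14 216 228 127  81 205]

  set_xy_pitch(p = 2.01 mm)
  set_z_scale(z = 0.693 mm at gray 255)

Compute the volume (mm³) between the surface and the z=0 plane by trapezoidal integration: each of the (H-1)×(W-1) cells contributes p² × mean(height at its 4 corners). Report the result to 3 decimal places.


114.327

height_mm = gray/255 × 0.693; cell vol = 2.01² × mean(4 corners)
unit = 2.01² × 0.693 / (4×255) = 0.00274489 mm³ per gray-sum
row 0: Σ corner-gray over 5 cells = 2737  → 7.5128
row 1: Σ corner-gray over 5 cells = 2550  → 6.9995
row 2: Σ corner-gray over 5 cells = 3273  → 8.9840
row 3: Σ corner-gray over 5 cells = 3520  → 9.6620
row 4: Σ corner-gray over 5 cells = 3249  → 8.9182
row 5: Σ corner-gray over 5 cells = 2777  → 7.6226
row 6: Σ corner-gray over 5 cells = 2259  → 6.2007
row 7: Σ corner-gray over 5 cells = 2399  → 6.5850
row 8: Σ corner-gray over 5 cells = 2481  → 6.8101
row 9: Σ corner-gray over 5 cells = 2608  → 7.1587
row 10: Σ corner-gray over 5 cells = 2990  → 8.2072
row 11: Σ corner-gray over 5 cells = 2898  → 7.9547
row 12: Σ corner-gray over 5 cells = 2489  → 6.8320
row 13: Σ corner-gray over 5 cells = 2553  → 7.0077
row 14: Σ corner-gray over 5 cells = 2868  → 7.8723
Σ rows: total corner-gray = 41651  → 114.3275 mm³


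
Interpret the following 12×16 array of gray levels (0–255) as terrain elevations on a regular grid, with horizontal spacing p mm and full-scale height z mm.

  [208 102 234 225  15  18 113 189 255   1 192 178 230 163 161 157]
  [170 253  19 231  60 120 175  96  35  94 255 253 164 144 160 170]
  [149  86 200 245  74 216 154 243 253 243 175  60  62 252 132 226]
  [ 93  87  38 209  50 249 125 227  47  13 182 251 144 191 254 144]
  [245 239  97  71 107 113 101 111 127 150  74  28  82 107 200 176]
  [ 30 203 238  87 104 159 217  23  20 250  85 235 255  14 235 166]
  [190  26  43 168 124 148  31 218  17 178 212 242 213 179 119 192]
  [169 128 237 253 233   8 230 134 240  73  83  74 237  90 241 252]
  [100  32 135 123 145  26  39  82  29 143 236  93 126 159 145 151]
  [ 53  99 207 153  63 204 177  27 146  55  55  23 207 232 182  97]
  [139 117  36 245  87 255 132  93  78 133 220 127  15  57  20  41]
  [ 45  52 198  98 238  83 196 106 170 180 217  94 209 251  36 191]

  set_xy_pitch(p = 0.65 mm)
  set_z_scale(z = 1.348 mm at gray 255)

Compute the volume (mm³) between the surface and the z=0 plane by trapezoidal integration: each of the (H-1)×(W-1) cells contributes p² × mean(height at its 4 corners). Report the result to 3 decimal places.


51.635

height_mm = gray/255 × 1.348; cell vol = 0.65² × mean(4 corners)
unit = 0.65² × 1.348 / (4×255) = 0.000558363 mm³ per gray-sum
row 0: Σ corner-gray over 15 cells = 8975  → 5.0113
row 1: Σ corner-gray over 15 cells = 9623  → 5.3731
row 2: Σ corner-gray over 15 cells = 9536  → 5.3245
row 3: Σ corner-gray over 15 cells = 8006  → 4.4703
row 4: Σ corner-gray over 15 cells = 8081  → 4.5121
row 5: Σ corner-gray over 15 cells = 8664  → 4.8377
row 6: Σ corner-gray over 15 cells = 9161  → 5.1152
row 7: Σ corner-gray over 15 cells = 8220  → 4.5897
row 8: Σ corner-gray over 15 cells = 7087  → 3.9571
row 9: Σ corner-gray over 15 cells = 7220  → 4.0314
row 10: Σ corner-gray over 15 cells = 7902  → 4.4122
Σ rows: total corner-gray = 92475  → 51.6346 mm³
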